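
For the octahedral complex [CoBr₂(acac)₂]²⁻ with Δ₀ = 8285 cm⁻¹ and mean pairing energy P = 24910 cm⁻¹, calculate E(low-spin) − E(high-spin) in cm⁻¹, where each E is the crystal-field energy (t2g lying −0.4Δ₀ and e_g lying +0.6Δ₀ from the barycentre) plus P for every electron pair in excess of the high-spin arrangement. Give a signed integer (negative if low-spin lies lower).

16625

Ligand charges: 2×(-1) from Br⁻ and 2×(-1) from acac⁻ sum to -4; with overall charge -2, Co is +2.
Co sits in group 9; removing 2 electrons leaves Co²⁺ with 9 − 2 = 7 d electrons.
In the high-spin limit (t2g^5 e_g^2) the orbital term is -0.8Δ₀ = -6628 cm⁻¹, with no excess pairing.
Low-spin: t2g^6 e_g^1, orbital CFSE = -1.8Δ₀ = -14913 cm⁻¹; plus 1 excess pair × P = +24910 cm⁻¹; total 9997 cm⁻¹.
The difference is 9997 − (-6628) = 16625 cm⁻¹, so high-spin lies lower.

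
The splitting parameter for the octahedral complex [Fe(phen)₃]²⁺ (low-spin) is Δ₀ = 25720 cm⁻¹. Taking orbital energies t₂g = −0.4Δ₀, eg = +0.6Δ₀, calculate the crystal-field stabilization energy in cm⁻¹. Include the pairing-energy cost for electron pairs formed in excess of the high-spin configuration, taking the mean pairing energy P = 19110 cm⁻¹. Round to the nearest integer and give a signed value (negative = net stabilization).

phen is neutral, so the +2 overall charge sits on Fe: oxidation state +2.
Fe²⁺: group 8, so d-count = 8 − 2 = 6.
Configuration: t₂g⁶ eg⁰.
CFSE(orbital) = 6×(-0.4Δ₀) + 0×(0.6Δ₀) = -2.4Δ₀; with Δ₀ = 25720 cm⁻¹ that is -61728 cm⁻¹.
Pairing penalty: 3 pairs vs 1 in the high-spin reference → 2 extra × P = 38220 cm⁻¹.
Combining: -61728 + 38220 = -23508 cm⁻¹.

-23508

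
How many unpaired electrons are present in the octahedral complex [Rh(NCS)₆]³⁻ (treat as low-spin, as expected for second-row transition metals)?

0

Each NCS⁻ contributes -1; 6 × (-1) = -6. With overall charge -3, Rh is in the +3 oxidation state.
Group 9 minus oxidation state +3 gives a d⁶ configuration for Rh³⁺.
Configuration: t2g^6 e_g^0, giving 0 unpaired electrons.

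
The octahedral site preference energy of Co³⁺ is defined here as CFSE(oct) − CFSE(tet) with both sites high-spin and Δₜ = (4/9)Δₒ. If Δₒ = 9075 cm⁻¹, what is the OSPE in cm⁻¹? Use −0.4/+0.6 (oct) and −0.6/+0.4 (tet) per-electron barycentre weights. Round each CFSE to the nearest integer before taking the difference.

Group 9 minus oxidation state +3 gives a d⁶ configuration for Co³⁺.
Octahedral (high-spin): t2g^4 e_g^2, CFSE = 4(−0.4) + 2(+0.6) = -0.4Δₒ = -0.4 × 9075 = -3630 cm⁻¹.
Tetrahedral e^3 t2^3 gives -0.6Δₜ = -0.6 × (4/9) × 9075 = -2420 cm⁻¹.
OSPE = CFSE(oct) − CFSE(tet) = -3630 − (-2420) = -1210 cm⁻¹.

-1210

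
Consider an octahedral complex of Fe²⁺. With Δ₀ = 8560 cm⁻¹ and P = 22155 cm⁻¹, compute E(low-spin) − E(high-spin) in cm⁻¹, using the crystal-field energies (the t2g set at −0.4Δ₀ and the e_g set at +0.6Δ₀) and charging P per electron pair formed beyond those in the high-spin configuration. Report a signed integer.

27190

Fe sits in group 8; removing 2 electrons leaves Fe²⁺ with 8 − 2 = 6 d electrons.
In the high-spin limit (t2g^4 e_g^2) the orbital term is -0.4Δ₀ = -3424 cm⁻¹, with no excess pairing.
Low-spin: t2g^6 e_g^0, orbital CFSE = -2.4Δ₀ = -20544 cm⁻¹; plus 2 excess pairs × P = +44310 cm⁻¹; total 23766 cm⁻¹.
E(LS) − E(HS) = 23766 − (-3424) = 27190 cm⁻¹.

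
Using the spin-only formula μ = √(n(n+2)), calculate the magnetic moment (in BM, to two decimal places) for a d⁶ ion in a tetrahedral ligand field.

4.90 BM

With tetrahedral geometry the complex is necessarily high-spin.
Configuration: e^3 t2^3 → 4 unpaired electrons.
μ(spin-only) = √[4(4+2)] = √24 ≈ 4.90 BM.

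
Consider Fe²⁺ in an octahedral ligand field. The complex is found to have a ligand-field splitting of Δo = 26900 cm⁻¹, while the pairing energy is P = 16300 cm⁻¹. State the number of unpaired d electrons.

Group 8 minus oxidation state +2 gives a d⁶ configuration for Fe²⁺.
Δo > P, so pairing is preferred: the ground state is low-spin.
Configuration: t₂g⁶ eg⁰.
Unpaired electrons: 0.

0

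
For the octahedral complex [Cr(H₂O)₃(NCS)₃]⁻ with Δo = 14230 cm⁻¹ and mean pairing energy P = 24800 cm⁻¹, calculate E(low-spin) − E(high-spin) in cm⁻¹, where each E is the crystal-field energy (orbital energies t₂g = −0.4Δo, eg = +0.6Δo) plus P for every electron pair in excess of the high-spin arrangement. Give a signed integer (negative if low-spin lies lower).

Ligand charges: 3×(+0) from H₂O and 3×(-1) from NCS⁻ sum to -3; with overall charge -1, Cr is +2.
Cr is in group 6, so Cr²⁺ is d⁴ (6 − 2 = 4).
High-spin: t₂g³ eg¹, CFSE = -0.6Δo = -8538 cm⁻¹.
Low-spin: t₂g⁴ eg⁰, orbital CFSE = -1.6Δo = -22768 cm⁻¹; plus 1 excess pair × P = +24800 cm⁻¹; total 2032 cm⁻¹.
E(LS) − E(HS) = 2032 − (-8538) = 10570 cm⁻¹.

10570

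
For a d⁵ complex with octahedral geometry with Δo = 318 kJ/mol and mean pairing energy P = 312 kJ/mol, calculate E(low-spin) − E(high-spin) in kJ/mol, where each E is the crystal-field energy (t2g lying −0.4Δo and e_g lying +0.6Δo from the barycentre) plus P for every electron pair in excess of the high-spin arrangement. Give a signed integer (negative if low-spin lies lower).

High-spin: t2g^3 e_g^2, CFSE = 0.0Δo = 0 kJ/mol.
Low-spin: t2g^5 e_g^0, orbital CFSE = -2.0Δo = -636 kJ/mol; plus 2 excess pairs × P = +624 kJ/mol; total -12 kJ/mol.
E(LS) − E(HS) = -12 − (0) = -12 kJ/mol.

-12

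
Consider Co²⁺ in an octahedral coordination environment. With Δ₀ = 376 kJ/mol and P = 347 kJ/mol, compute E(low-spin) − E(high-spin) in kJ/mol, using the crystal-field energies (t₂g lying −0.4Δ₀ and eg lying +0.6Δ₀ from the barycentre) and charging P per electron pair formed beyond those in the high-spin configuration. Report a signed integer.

-29

Co is in group 9, so Co²⁺ is d⁷ (9 − 2 = 7).
High-spin d⁷ fills as t₂g⁵ eg² with CFSE 5(−0.4) + 2(+0.6) = -0.8Δ₀ = -301 kJ/mol.
For low-spin the configuration is t₂g⁶ eg¹: orbital energy -1.8 × 376 = -677 kJ/mol, and 1 additional pair relative to high-spin adds 347 kJ/mol, giving -330 kJ/mol.
The difference is -330 − (-301) = -29 kJ/mol, so low-spin lies lower.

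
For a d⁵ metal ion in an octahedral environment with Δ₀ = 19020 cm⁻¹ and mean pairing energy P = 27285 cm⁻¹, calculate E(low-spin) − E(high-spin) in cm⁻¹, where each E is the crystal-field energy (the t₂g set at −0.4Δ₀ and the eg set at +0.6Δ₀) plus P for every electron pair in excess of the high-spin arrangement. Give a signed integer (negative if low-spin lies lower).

High-spin: t₂g³ eg², CFSE = 0.0Δ₀ = 0 cm⁻¹.
Low-spin: t₂g⁵ eg⁰, orbital CFSE = -2.0Δ₀ = -38040 cm⁻¹; plus 2 excess pairs × P = +54570 cm⁻¹; total 16530 cm⁻¹.
The difference is 16530 − (0) = 16530 cm⁻¹, so high-spin lies lower.

16530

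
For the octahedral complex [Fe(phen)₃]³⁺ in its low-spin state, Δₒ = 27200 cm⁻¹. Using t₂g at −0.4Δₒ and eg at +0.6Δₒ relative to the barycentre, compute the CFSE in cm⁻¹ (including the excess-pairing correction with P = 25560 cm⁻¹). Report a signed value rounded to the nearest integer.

phen is neutral, so the +3 overall charge sits on Fe: oxidation state +3.
Fe sits in group 8; removing 3 electrons leaves Fe³⁺ with 8 − 3 = 5 d electrons.
Electron filling gives t₂g⁵ eg⁰.
The orbital stabilization is -2.0Δₒ = -2.0 × 27200 = -54400 cm⁻¹.
High-spin d⁵ would be t₂g³ eg² with 0 pairs; low-spin has 2, so 2 excess pairs cost +2P = +51120 cm⁻¹.
Combining: -54400 + 51120 = -3280 cm⁻¹.

-3280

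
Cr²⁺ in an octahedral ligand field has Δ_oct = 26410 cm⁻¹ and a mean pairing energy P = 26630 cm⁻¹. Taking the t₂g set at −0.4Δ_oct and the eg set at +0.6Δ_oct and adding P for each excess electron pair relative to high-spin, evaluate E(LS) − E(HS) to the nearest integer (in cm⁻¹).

220

Group 6 minus oxidation state +2 gives a d⁴ configuration for Cr²⁺.
High-spin: t₂g³ eg¹, CFSE = -0.6Δ_oct = -15846 cm⁻¹.
Low-spin: t₂g⁴ eg⁰, orbital CFSE = -1.6Δ_oct = -42256 cm⁻¹; plus 1 excess pair × P = +26630 cm⁻¹; total -15626 cm⁻¹.
The difference is -15626 − (-15846) = 220 cm⁻¹, so high-spin lies lower.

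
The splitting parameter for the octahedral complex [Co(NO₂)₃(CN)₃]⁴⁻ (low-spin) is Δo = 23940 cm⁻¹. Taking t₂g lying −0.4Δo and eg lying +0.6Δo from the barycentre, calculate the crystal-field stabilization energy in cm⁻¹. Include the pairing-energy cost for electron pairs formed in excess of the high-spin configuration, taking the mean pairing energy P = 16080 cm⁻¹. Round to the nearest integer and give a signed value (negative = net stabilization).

Ligand charges: 3×(-1) from NO₂⁻ and 3×(-1) from CN⁻ sum to -6; with overall charge -4, Co is +2.
Group 9 minus oxidation state +2 gives a d⁷ configuration for Co²⁺.
The d⁷ electrons fill as t₂g⁶ eg¹.
Orbital CFSE = 6(-0.4) + 1(0.6) = -1.8Δo = -1.8 × 23940 = -43092 cm⁻¹.
Pairing penalty: 3 pairs vs 2 in the high-spin reference → 1 extra × P = 16080 cm⁻¹.
Combining: -43092 + 16080 = -27012 cm⁻¹.

-27012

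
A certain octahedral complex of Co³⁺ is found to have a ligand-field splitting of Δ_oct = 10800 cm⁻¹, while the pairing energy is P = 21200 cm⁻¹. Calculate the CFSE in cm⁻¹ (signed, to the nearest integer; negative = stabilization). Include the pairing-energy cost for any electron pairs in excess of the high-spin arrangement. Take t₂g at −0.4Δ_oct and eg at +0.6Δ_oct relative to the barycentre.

Co is in group 9, so Co³⁺ is d⁶ (9 − 3 = 6).
Since Δ_oct = 10800 cm⁻¹ < P = 21200 cm⁻¹, the complex adopts the high-spin configuration.
That gives t₂g⁴ eg².
Orbital CFSE = -0.4Δ_oct = -0.4 × 10800 = -4320 cm⁻¹.
High-spin has no excess pairs, so no pairing correction applies.

-4320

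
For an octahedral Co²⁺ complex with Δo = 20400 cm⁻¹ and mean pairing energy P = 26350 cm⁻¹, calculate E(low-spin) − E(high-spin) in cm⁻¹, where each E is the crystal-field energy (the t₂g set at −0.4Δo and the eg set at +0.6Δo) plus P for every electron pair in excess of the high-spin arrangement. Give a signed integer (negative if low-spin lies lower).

5950

Co sits in group 9; removing 2 electrons leaves Co²⁺ with 9 − 2 = 7 d electrons.
In the high-spin limit (t₂g⁵ eg²) the orbital term is -0.8Δo = -16320 cm⁻¹, with no excess pairing.
Low-spin t₂g⁶ eg¹ gives -1.8Δo = -36720 cm⁻¹, but forming 1 extra pair costs 1P = 26350 cm⁻¹, so E(LS) = -36720 + 26350 = -10370 cm⁻¹.
E(LS) − E(HS) = -10370 − (-16320) = 5950 cm⁻¹.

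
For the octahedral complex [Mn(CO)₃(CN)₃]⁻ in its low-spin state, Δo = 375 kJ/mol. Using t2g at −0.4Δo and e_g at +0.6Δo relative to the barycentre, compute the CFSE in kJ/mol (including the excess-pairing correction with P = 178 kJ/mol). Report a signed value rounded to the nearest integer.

Ligand charges: 3×(+0) from CO and 3×(-1) from CN⁻ sum to -3; with overall charge -1, Mn is +2.
Mn²⁺: group 7, so d-count = 7 − 2 = 5.
Electron filling gives t2g^5 e_g^0.
Orbital CFSE = 5(-0.4) + 0(0.6) = -2.0Δo = -2.0 × 375 = -750 kJ/mol.
Relative to high-spin t2g^3 e_g^2 (0 paired), the low-spin configuration has 2 additional pairs, contributing +2 × 178 = +356 kJ/mol.
Combining: -750 + 356 = -394 kJ/mol.

-394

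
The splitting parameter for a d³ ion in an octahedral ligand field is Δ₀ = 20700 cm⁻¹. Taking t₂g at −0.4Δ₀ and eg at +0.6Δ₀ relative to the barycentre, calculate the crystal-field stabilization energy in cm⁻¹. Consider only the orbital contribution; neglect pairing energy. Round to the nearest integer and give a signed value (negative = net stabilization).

For octahedral d³ the high- and low-spin configurations coincide.
The d³ electrons fill as t₂g³ eg⁰.
The orbital stabilization is -1.2Δ₀ = -1.2 × 20700 = -24840 cm⁻¹.

-24840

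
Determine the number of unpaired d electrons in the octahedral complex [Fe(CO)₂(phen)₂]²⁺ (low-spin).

Ligand charges: 2×(+0) from CO and 2×(+0) from phen sum to +0; with overall charge +2, Fe is +2.
Fe is in group 8, so Fe²⁺ is d⁶ (8 − 2 = 6).
Configuration: t₂g⁶ eg⁰, giving 0 unpaired electrons.

0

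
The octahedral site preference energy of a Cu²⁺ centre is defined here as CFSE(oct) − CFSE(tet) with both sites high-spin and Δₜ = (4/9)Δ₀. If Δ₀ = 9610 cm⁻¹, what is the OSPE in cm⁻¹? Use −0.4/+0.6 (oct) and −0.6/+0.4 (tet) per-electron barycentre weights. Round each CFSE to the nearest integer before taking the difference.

-4058

Cu sits in group 11; removing 2 electrons leaves Cu²⁺ with 11 − 2 = 9 d electrons.
Octahedral (high-spin): t₂g⁶ eg³, CFSE = 6(−0.4) + 3(+0.6) = -0.6Δ₀ = -0.6 × 9610 = -5766 cm⁻¹.
Tetrahedral e⁴ t₂⁵ gives -0.4Δₜ = -0.4 × (4/9) × 9610 = -1708 cm⁻¹.
OSPE = CFSE(oct) − CFSE(tet) = -5766 − (-1708) = -4058 cm⁻¹.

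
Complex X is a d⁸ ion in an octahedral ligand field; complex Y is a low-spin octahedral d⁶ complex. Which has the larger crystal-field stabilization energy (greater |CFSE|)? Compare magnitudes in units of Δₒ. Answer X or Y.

Y

X: For octahedral d⁸ the high- and low-spin configurations coincide; t₂g⁶ eg², CFSE = -1.2Δₒ.
Y: t₂g⁶ eg⁰, CFSE = -2.4Δₒ.
So Y has the larger |CFSE|.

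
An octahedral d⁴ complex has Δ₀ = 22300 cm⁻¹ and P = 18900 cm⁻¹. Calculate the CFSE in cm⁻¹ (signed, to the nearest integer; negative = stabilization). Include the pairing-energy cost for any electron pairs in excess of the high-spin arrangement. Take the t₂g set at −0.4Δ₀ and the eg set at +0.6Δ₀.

Δ₀ > P, so pairing is preferred: the ground state is low-spin.
Filling d⁴ accordingly: t₂g⁴ eg⁰.
Orbital CFSE = -1.6Δ₀ = -1.6 × 22300 = -35680 cm⁻¹.
Excess pairs vs high-spin: 1 − 0 = 1; pairing cost = +18900 cm⁻¹.
Net CFSE = -35680 + 18900 = -16780 cm⁻¹.

-16780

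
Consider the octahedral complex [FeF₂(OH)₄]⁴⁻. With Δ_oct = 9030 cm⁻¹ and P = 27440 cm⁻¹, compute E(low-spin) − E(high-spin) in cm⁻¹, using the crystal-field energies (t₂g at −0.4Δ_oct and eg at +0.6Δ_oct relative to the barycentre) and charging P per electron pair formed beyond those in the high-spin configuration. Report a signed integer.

Ligand charges: 2×(-1) from F⁻ and 4×(-1) from OH⁻ sum to -6; with overall charge -4, Fe is +2.
Group 8 minus oxidation state +2 gives a d⁶ configuration for Fe²⁺.
High-spin d⁶ fills as t₂g⁴ eg² with CFSE 4(−0.4) + 2(+0.6) = -0.4Δ_oct = -3612 cm⁻¹.
Low-spin t₂g⁶ eg⁰ gives -2.4Δ_oct = -21672 cm⁻¹, but forming 2 extra pairs costs 2P = 54880 cm⁻¹, so E(LS) = -21672 + 54880 = 33208 cm⁻¹.
Thus E(LS) − E(HS) = 36820 cm⁻¹.

36820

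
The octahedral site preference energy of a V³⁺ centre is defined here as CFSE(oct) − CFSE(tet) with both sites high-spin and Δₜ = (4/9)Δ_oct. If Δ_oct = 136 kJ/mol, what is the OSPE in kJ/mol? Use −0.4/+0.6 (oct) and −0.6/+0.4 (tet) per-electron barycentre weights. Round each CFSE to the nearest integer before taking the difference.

-36

V sits in group 5; removing 3 electrons leaves V³⁺ with 5 − 3 = 2 d electrons.
Octahedral high-spin t₂g² eg⁰: CFSE = -0.8 × 136 = -109 kJ/mol.
In a tetrahedral site the filling is e² t₂⁰: CFSE(tet) = -1.2Δₜ = -1.2 × (4/9)(136) = -73 kJ/mol.
OSPE = -109 − (-73) = -36 kJ/mol.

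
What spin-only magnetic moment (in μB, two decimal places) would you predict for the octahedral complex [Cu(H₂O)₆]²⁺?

1.73 μB

H₂O is neutral, so the +2 overall charge sits on Cu: oxidation state +2.
Cu is in group 11, so Cu²⁺ is d⁹ (11 − 2 = 9).
Configuration: t2g^6 e_g^3 → 1 unpaired electron.
μ(spin-only) = √[1(1+2)] = √3 ≈ 1.73 μB.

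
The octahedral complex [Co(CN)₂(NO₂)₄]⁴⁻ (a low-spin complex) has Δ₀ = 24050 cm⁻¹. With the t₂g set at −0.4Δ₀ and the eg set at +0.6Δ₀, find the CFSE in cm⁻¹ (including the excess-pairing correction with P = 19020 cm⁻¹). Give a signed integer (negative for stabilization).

Ligand charges: 2×(-1) from CN⁻ and 4×(-1) from NO₂⁻ sum to -6; with overall charge -4, Co is +2.
Group 9 minus oxidation state +2 gives a d⁷ configuration for Co²⁺.
Configuration: t₂g⁶ eg¹.
Orbital CFSE = 6(-0.4) + 1(0.6) = -1.8Δ₀ = -1.8 × 24050 = -43290 cm⁻¹.
High-spin d⁷ would be t₂g⁵ eg² with 2 pairs; low-spin has 3, so 1 excess pair costs +1P = +19020 cm⁻¹.
Overall CFSE = -43290 + 19020 = -24270 cm⁻¹.

-24270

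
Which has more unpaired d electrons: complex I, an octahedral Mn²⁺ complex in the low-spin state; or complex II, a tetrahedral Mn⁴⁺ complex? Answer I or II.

II

I: Mn is in group 7, so Mn²⁺ is d⁵ (7 − 2 = 5); t2g^5 e_g^0 → 1 unpaired.
II: Group 7 minus oxidation state +4 gives a d³ configuration for Mn⁴⁺; With tetrahedral geometry the complex is necessarily high-spin; e² t₂¹ → 3 unpaired.
So II has more unpaired electrons.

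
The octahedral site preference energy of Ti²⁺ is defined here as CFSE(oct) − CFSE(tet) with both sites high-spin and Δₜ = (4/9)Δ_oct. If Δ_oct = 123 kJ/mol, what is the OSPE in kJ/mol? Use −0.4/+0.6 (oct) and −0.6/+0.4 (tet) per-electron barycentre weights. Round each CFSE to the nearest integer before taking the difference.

-32

Group 4 minus oxidation state +2 gives a d² configuration for Ti²⁺.
Octahedral (high-spin): t₂g² eg⁰, CFSE = 2(−0.4) + 0(+0.6) = -0.8Δ_oct = -0.8 × 123 = -98 kJ/mol.
Tetrahedral e² t₂⁰ gives -1.2Δₜ = -1.2 × (4/9) × 123 = -66 kJ/mol.
OSPE = CFSE(oct) − CFSE(tet) = -98 − (-66) = -32 kJ/mol.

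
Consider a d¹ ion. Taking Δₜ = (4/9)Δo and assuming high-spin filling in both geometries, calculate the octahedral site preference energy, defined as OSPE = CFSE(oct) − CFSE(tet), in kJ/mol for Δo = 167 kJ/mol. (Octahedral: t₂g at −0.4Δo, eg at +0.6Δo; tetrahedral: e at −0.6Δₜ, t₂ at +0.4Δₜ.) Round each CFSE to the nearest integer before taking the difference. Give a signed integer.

-22

In an octahedral site d¹ (HS) is t₂g¹ eg⁰, giving CFSE(oct) = -0.4Δo = -67 kJ/mol.
Tetrahedral: e¹ t₂⁰, CFSE = 1(−0.6) + 0(+0.4) = -0.6Δₜ = -0.6 × (4/9) × 167 = -45 kJ/mol.
Subtracting, OSPE = -67 − (-45) = -22 kJ/mol.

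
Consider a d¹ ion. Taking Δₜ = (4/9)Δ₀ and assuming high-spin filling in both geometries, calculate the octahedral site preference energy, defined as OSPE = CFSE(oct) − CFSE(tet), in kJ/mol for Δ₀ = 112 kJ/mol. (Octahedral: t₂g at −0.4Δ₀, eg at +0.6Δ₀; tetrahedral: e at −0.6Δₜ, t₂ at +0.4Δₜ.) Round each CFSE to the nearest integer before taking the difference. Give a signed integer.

-15

Octahedral high-spin t₂g¹ eg⁰: CFSE = -0.4 × 112 = -45 kJ/mol.
In a tetrahedral site the filling is e¹ t₂⁰: CFSE(tet) = -0.6Δₜ = -0.6 × (4/9)(112) = -30 kJ/mol.
OSPE = CFSE(oct) − CFSE(tet) = -45 − (-30) = -15 kJ/mol.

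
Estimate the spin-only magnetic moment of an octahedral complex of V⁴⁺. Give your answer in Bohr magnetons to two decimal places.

V sits in group 5; removing 4 electrons leaves V⁴⁺ with 5 − 4 = 1 d electrons.
Configuration: t₂g¹ eg⁰ → 1 unpaired electron.
μ(spin-only) = √[1(1+2)] = √3 ≈ 1.73 Bohr magnetons.

1.73 Bohr magnetons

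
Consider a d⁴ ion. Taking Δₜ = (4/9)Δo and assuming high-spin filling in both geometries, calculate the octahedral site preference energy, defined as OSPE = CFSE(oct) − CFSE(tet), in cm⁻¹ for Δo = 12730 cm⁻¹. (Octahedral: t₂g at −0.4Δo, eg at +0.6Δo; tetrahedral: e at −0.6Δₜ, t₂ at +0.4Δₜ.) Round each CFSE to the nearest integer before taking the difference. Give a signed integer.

Octahedral high-spin t₂g³ eg¹: CFSE = -0.6 × 12730 = -7638 cm⁻¹.
Tetrahedral e² t₂² gives -0.4Δₜ = -0.4 × (4/9) × 12730 = -2263 cm⁻¹.
Subtracting, OSPE = -7638 − (-2263) = -5375 cm⁻¹.

-5375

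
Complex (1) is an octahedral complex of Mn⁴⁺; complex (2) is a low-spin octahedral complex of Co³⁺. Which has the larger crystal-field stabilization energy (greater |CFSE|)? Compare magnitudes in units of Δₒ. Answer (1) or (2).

(1): Mn is in group 7, so Mn⁴⁺ is d³ (7 − 4 = 3); For octahedral d³ the high- and low-spin configurations coincide; t₂g³ eg⁰, CFSE = -1.2Δₒ.
(2): Co sits in group 9; removing 3 electrons leaves Co³⁺ with 9 − 3 = 6 d electrons; t2g^6 e_g^0, CFSE = -2.4Δₒ.
So (2) has the larger |CFSE|.

(2)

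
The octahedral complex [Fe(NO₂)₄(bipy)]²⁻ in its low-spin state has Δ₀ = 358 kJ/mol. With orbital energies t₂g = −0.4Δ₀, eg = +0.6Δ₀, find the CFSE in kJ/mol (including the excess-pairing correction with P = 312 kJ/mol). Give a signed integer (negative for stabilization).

Ligand charges: 4×(-1) from NO₂⁻ and 1×(+0) from bipy sum to -4; with overall charge -2, Fe is +2.
Fe²⁺: group 8, so d-count = 8 − 2 = 6.
Electron filling gives t₂g⁶ eg⁰.
The orbital stabilization is -2.4Δ₀ = -2.4 × 358 = -859 kJ/mol.
High-spin d⁶ would be t₂g⁴ eg² with 1 pair; low-spin has 3, so 2 excess pairs cost +2P = +624 kJ/mol.
Net CFSE = -859 + 624 = -235 kJ/mol.

-235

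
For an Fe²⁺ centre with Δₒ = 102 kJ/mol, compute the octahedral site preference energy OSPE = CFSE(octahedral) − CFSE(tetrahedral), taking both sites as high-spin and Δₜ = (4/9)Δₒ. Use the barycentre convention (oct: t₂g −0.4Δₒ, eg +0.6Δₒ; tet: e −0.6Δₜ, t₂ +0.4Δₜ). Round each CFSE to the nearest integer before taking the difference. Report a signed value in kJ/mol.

Fe²⁺: group 8, so d-count = 8 − 2 = 6.
Octahedral (high-spin): t₂g⁴ eg², CFSE = 4(−0.4) + 2(+0.6) = -0.4Δₒ = -0.4 × 102 = -41 kJ/mol.
Tetrahedral e³ t₂³ gives -0.6Δₜ = -0.6 × (4/9) × 102 = -27 kJ/mol.
OSPE = -41 − (-27) = -14 kJ/mol.

-14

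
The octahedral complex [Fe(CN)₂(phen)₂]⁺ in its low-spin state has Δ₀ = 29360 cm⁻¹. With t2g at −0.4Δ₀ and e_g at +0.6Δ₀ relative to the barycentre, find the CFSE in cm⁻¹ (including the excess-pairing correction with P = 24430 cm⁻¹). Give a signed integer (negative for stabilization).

-9860

Ligand charges: 2×(-1) from CN⁻ and 2×(+0) from phen sum to -2; with overall charge +1, Fe is +3.
Fe³⁺: group 8, so d-count = 8 − 3 = 5.
The d⁵ electrons fill as t2g^5 e_g^0.
The orbital stabilization is -2.0Δ₀ = -2.0 × 29360 = -58720 cm⁻¹.
Relative to high-spin t2g^3 e_g^2 (0 paired), the low-spin configuration has 2 additional pairs, contributing +2 × 24430 = +48860 cm⁻¹.
Net CFSE = -58720 + 48860 = -9860 cm⁻¹.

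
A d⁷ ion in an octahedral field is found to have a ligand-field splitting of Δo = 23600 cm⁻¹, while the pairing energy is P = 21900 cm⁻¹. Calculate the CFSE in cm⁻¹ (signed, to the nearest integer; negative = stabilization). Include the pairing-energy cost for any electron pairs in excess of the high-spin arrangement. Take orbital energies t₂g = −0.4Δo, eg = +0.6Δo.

Δo > P, so pairing is preferred: the ground state is low-spin.
Filling d⁷ accordingly: t₂g⁶ eg¹.
Orbital CFSE = -1.8Δo = -1.8 × 23600 = -42480 cm⁻¹.
Excess pairs vs high-spin: 3 − 2 = 1; pairing cost = +21900 cm⁻¹.
Net CFSE = -42480 + 21900 = -20580 cm⁻¹.

-20580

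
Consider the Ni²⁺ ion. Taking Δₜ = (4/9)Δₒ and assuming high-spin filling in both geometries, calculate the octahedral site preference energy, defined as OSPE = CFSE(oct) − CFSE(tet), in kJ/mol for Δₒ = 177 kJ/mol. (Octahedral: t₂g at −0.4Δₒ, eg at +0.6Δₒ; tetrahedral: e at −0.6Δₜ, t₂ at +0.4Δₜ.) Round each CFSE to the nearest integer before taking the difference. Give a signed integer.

-149

Group 10 minus oxidation state +2 gives a d⁸ configuration for Ni²⁺.
In an octahedral site d⁸ (HS) is t2g^6 e_g^2, giving CFSE(oct) = -1.2Δₒ = -212 kJ/mol.
Tetrahedral: e^4 t2^4, CFSE = 4(−0.6) + 4(+0.4) = -0.8Δₜ = -0.8 × (4/9) × 177 = -63 kJ/mol.
OSPE = -212 − (-63) = -149 kJ/mol.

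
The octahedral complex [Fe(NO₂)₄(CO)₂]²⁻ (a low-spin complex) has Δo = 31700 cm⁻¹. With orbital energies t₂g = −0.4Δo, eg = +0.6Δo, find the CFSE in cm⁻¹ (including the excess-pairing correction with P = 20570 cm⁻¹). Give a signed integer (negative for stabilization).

Ligand charges: 4×(-1) from NO₂⁻ and 2×(+0) from CO sum to -4; with overall charge -2, Fe is +2.
Fe is in group 8, so Fe²⁺ is d⁶ (8 − 2 = 6).
Configuration: t₂g⁶ eg⁰.
CFSE(orbital) = 6×(-0.4Δo) + 0×(0.6Δo) = -2.4Δo; with Δo = 31700 cm⁻¹ that is -76080 cm⁻¹.
Pairing penalty: 3 pairs vs 1 in the high-spin reference → 2 extra × P = 41140 cm⁻¹.
Combining: -76080 + 41140 = -34940 cm⁻¹.

-34940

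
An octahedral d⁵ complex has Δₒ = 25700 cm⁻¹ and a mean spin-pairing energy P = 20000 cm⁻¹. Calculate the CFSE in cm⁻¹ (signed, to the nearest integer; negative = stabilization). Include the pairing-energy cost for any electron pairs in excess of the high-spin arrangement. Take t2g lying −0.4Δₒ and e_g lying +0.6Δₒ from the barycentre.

Here Δₒ > P (25700 > 20000), so the low-spin state is favoured.
Configuration: t2g^5 e_g^0.
Orbital CFSE = -2.0Δₒ = -2.0 × 25700 = -51400 cm⁻¹.
Excess pairs vs high-spin: 2 − 0 = 2; pairing cost = +40000 cm⁻¹.
Net CFSE = -51400 + 40000 = -11400 cm⁻¹.

-11400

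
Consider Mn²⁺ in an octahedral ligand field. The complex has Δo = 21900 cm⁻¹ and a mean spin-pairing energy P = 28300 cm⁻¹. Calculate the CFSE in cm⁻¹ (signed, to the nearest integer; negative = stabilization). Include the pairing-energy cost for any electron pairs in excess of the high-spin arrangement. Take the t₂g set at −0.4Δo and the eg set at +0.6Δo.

Mn sits in group 7; removing 2 electrons leaves Mn²⁺ with 7 − 2 = 5 d electrons.
Here Δo < P (21900 < 28300), so the high-spin state is favoured.
Filling d⁵ accordingly: t₂g³ eg².
Orbital CFSE = 0.0Δo = 0.0 × 21900 = 0 cm⁻¹.
High-spin has no excess pairs, so no pairing correction applies.

0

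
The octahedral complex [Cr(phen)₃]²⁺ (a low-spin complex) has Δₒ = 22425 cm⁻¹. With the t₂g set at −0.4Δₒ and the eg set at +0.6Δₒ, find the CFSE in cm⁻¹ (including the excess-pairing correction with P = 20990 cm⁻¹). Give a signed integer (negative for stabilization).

-14890

phen is neutral, so the +2 overall charge sits on Cr: oxidation state +2.
Group 6 minus oxidation state +2 gives a d⁴ configuration for Cr²⁺.
Configuration: t₂g⁴ eg⁰.
CFSE(orbital) = 4×(-0.4Δₒ) + 0×(0.6Δₒ) = -1.6Δₒ; with Δₒ = 22425 cm⁻¹ that is -35880 cm⁻¹.
Pairing penalty: 1 pair vs 0 in the high-spin reference → 1 extra × P = 20990 cm⁻¹.
Combining: -35880 + 20990 = -14890 cm⁻¹.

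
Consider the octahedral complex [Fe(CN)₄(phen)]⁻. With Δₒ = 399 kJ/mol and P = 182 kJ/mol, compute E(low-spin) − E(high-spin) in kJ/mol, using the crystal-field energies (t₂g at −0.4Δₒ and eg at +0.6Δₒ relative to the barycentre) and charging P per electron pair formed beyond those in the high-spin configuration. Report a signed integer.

-434

Ligand charges: 4×(-1) from CN⁻ and 1×(+0) from phen sum to -4; with overall charge -1, Fe is +3.
Group 8 minus oxidation state +3 gives a d⁵ configuration for Fe³⁺.
High-spin: t₂g³ eg², CFSE = 0.0Δₒ = 0 kJ/mol.
For low-spin the configuration is t₂g⁵ eg⁰: orbital energy -2.0 × 399 = -798 kJ/mol, and 2 additional pairs relative to high-spin add 364 kJ/mol, giving -434 kJ/mol.
The difference is -434 − (0) = -434 kJ/mol, so low-spin lies lower.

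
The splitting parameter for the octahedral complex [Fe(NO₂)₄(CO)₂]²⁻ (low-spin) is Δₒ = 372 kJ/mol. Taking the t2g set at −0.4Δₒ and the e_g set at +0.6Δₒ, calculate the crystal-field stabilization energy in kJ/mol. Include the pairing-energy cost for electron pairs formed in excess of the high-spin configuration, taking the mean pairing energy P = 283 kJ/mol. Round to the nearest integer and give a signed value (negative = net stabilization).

Ligand charges: 4×(-1) from NO₂⁻ and 2×(+0) from CO sum to -4; with overall charge -2, Fe is +2.
Fe sits in group 8; removing 2 electrons leaves Fe²⁺ with 8 − 2 = 6 d electrons.
Configuration: t2g^6 e_g^0.
Orbital CFSE = 6(-0.4) + 0(0.6) = -2.4Δₒ = -2.4 × 372 = -893 kJ/mol.
High-spin d⁶ would be t2g^4 e_g^2 with 1 pair; low-spin has 3, so 2 excess pairs cost +2P = +566 kJ/mol.
Combining: -893 + 566 = -327 kJ/mol.

-327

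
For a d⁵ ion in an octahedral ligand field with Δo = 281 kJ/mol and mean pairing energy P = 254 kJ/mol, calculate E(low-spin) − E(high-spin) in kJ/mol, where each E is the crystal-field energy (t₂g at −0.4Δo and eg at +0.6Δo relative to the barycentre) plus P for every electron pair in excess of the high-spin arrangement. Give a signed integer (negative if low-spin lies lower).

-54

In the high-spin limit (t₂g³ eg²) the orbital term is 0.0Δo = 0 kJ/mol, with no excess pairing.
Low-spin t₂g⁵ eg⁰ gives -2.0Δo = -562 kJ/mol, but forming 2 extra pairs costs 2P = 508 kJ/mol, so E(LS) = -562 + 508 = -54 kJ/mol.
The difference is -54 − (0) = -54 kJ/mol, so low-spin lies lower.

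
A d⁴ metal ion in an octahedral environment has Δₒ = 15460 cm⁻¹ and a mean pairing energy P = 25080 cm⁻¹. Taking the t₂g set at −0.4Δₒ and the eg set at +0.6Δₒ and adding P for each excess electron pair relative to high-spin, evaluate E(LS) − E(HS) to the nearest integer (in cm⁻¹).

9620

In the high-spin limit (t₂g³ eg¹) the orbital term is -0.6Δₒ = -9276 cm⁻¹, with no excess pairing.
For low-spin the configuration is t₂g⁴ eg⁰: orbital energy -1.6 × 15460 = -24736 cm⁻¹, and 1 additional pair relative to high-spin adds 25080 cm⁻¹, giving 344 cm⁻¹.
The difference is 344 − (-9276) = 9620 cm⁻¹, so high-spin lies lower.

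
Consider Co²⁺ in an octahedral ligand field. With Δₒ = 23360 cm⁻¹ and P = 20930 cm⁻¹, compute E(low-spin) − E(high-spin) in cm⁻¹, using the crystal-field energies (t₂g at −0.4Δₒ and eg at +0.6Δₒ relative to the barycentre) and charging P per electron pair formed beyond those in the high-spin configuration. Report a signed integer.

Co sits in group 9; removing 2 electrons leaves Co²⁺ with 9 − 2 = 7 d electrons.
High-spin: t₂g⁵ eg², CFSE = -0.8Δₒ = -18688 cm⁻¹.
For low-spin the configuration is t₂g⁶ eg¹: orbital energy -1.8 × 23360 = -42048 cm⁻¹, and 1 additional pair relative to high-spin adds 20930 cm⁻¹, giving -21118 cm⁻¹.
Thus E(LS) − E(HS) = -2430 cm⁻¹.

-2430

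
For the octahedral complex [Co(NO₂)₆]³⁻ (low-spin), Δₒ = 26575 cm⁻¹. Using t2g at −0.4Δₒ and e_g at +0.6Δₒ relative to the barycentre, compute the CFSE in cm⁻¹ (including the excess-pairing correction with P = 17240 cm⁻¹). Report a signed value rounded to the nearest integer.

Each NO₂⁻ contributes -1; 6 × (-1) = -6. With overall charge -3, Co is in the +3 oxidation state.
Co³⁺: group 9, so d-count = 9 − 3 = 6.
Electron filling gives t2g^6 e_g^0.
The orbital stabilization is -2.4Δₒ = -2.4 × 26575 = -63780 cm⁻¹.
High-spin d⁶ would be t2g^4 e_g^2 with 1 pair; low-spin has 3, so 2 excess pairs cost +2P = +34480 cm⁻¹.
Combining: -63780 + 34480 = -29300 cm⁻¹.

-29300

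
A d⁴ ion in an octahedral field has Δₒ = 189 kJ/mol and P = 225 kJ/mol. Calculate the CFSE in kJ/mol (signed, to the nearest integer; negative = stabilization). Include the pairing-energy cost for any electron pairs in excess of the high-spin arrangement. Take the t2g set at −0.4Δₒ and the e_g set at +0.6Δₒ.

Here Δₒ < P (189 < 225), so the high-spin state is favoured.
Filling d⁴ accordingly: t2g^3 e_g^1.
Orbital CFSE = -0.6Δₒ = -0.6 × 189 = -113 kJ/mol.
High-spin has no excess pairs, so no pairing correction applies.

-113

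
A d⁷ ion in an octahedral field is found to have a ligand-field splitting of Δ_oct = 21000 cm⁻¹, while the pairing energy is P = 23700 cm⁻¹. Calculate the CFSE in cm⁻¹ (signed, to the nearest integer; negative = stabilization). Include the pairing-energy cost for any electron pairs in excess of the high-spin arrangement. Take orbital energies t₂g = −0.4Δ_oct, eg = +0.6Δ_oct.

-16800

Since Δ_oct = 21000 cm⁻¹ < P = 23700 cm⁻¹, the complex adopts the high-spin configuration.
Filling d⁷ accordingly: t₂g⁵ eg².
Orbital CFSE = -0.8Δ_oct = -0.8 × 21000 = -16800 cm⁻¹.
High-spin has no excess pairs, so no pairing correction applies.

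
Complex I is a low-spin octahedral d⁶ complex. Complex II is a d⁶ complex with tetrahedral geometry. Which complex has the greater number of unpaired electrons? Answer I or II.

II

I: t2g^6 e_g^0 → 0 unpaired.
II: Tetrahedral splitting is small, so the complex is high-spin; e³ t₂³ → 4 unpaired.
So II has more unpaired electrons.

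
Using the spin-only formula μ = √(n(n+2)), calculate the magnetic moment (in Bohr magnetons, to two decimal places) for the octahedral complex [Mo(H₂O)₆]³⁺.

H₂O is neutral, so the +3 overall charge sits on Mo: oxidation state +3.
Mo sits in group 6; removing 3 electrons leaves Mo³⁺ with 6 − 3 = 3 d electrons.
Configuration: t2g^3 e_g^0 → 3 unpaired electrons.
μ(spin-only) = √[3(3+2)] = √15 ≈ 3.87 Bohr magnetons.

3.87 Bohr magnetons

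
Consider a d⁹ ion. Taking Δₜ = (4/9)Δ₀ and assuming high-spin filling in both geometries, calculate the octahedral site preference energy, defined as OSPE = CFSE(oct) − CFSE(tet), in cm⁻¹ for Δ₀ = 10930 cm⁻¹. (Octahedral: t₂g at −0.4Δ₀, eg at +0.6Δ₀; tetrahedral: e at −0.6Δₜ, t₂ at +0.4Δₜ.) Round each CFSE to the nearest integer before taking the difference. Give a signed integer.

Octahedral (high-spin): t2g^6 e_g^3, CFSE = 6(−0.4) + 3(+0.6) = -0.6Δ₀ = -0.6 × 10930 = -6558 cm⁻¹.
Tetrahedral e^4 t2^5 gives -0.4Δₜ = -0.4 × (4/9) × 10930 = -1943 cm⁻¹.
OSPE = CFSE(oct) − CFSE(tet) = -6558 − (-1943) = -4615 cm⁻¹.

-4615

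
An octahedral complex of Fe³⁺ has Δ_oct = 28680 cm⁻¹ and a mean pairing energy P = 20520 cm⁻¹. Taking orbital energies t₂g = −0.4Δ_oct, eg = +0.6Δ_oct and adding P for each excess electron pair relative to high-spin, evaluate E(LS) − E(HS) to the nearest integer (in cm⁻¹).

-16320

Fe is in group 8, so Fe³⁺ is d⁵ (8 − 3 = 5).
In the high-spin limit (t₂g³ eg²) the orbital term is 0.0Δ_oct = 0 cm⁻¹, with no excess pairing.
Low-spin: t₂g⁵ eg⁰, orbital CFSE = -2.0Δ_oct = -57360 cm⁻¹; plus 2 excess pairs × P = +41040 cm⁻¹; total -16320 cm⁻¹.
The difference is -16320 − (0) = -16320 cm⁻¹, so low-spin lies lower.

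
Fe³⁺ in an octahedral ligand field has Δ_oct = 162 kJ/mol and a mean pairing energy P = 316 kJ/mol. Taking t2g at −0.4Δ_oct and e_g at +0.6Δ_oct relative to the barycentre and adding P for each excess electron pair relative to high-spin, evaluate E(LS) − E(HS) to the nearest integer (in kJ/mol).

Fe sits in group 8; removing 3 electrons leaves Fe³⁺ with 8 − 3 = 5 d electrons.
In the high-spin limit (t2g^3 e_g^2) the orbital term is 0.0Δ_oct = 0 kJ/mol, with no excess pairing.
Low-spin t2g^5 e_g^0 gives -2.0Δ_oct = -324 kJ/mol, but forming 2 extra pairs costs 2P = 632 kJ/mol, so E(LS) = -324 + 632 = 308 kJ/mol.
Thus E(LS) − E(HS) = 308 kJ/mol.

308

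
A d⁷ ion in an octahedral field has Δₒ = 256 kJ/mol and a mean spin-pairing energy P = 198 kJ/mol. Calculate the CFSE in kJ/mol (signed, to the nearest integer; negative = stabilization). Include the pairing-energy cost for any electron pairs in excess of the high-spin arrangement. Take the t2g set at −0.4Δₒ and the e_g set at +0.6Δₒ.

-263

Since Δₒ = 256 kJ/mol > P = 198 kJ/mol, the complex adopts the low-spin configuration.
Configuration: t2g^6 e_g^1.
Orbital CFSE = -1.8Δₒ = -1.8 × 256 = -461 kJ/mol.
Excess pairs vs high-spin: 3 − 2 = 1; pairing cost = +198 kJ/mol.
Net CFSE = -461 + 198 = -263 kJ/mol.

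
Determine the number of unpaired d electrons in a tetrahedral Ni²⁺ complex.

2

Ni sits in group 10; removing 2 electrons leaves Ni²⁺ with 10 − 2 = 8 d electrons.
Tetrahedral splitting is small, so the complex is high-spin.
Configuration: e^4 t2^4, giving 2 unpaired electrons.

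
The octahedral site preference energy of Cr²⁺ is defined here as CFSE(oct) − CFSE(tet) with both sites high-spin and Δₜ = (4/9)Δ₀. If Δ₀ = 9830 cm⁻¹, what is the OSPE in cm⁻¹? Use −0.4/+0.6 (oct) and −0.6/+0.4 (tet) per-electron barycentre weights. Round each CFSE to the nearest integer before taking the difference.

-4150

Cr²⁺: group 6, so d-count = 6 − 2 = 4.
Octahedral high-spin t2g^3 e_g^1: CFSE = -0.6 × 9830 = -5898 cm⁻¹.
Tetrahedral e^2 t2^2 gives -0.4Δₜ = -0.4 × (4/9) × 9830 = -1748 cm⁻¹.
OSPE = CFSE(oct) − CFSE(tet) = -5898 − (-1748) = -4150 cm⁻¹.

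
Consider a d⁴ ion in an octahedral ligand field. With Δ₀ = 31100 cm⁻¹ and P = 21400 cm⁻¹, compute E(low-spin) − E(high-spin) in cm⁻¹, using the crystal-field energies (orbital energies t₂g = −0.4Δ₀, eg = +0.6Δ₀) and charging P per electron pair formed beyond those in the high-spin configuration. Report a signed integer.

High-spin d⁴ fills as t₂g³ eg¹ with CFSE 3(−0.4) + 1(+0.6) = -0.6Δ₀ = -18660 cm⁻¹.
For low-spin the configuration is t₂g⁴ eg⁰: orbital energy -1.6 × 31100 = -49760 cm⁻¹, and 1 additional pair relative to high-spin adds 21400 cm⁻¹, giving -28360 cm⁻¹.
The difference is -28360 − (-18660) = -9700 cm⁻¹, so low-spin lies lower.

-9700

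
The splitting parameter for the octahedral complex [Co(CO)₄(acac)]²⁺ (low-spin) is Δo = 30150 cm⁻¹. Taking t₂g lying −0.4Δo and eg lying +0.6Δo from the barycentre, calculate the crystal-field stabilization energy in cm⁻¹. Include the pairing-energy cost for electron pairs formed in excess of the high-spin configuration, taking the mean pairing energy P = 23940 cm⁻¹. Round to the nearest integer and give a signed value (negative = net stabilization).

Ligand charges: 4×(+0) from CO and 1×(-1) from acac⁻ sum to -1; with overall charge +2, Co is +3.
Co³⁺: group 9, so d-count = 9 − 3 = 6.
Electron filling gives t₂g⁶ eg⁰.
CFSE(orbital) = 6×(-0.4Δo) + 0×(0.6Δo) = -2.4Δo; with Δo = 30150 cm⁻¹ that is -72360 cm⁻¹.
Relative to high-spin t₂g⁴ eg² (1 paired), the low-spin configuration has 2 additional pairs, contributing +2 × 23940 = +47880 cm⁻¹.
Combining: -72360 + 47880 = -24480 cm⁻¹.

-24480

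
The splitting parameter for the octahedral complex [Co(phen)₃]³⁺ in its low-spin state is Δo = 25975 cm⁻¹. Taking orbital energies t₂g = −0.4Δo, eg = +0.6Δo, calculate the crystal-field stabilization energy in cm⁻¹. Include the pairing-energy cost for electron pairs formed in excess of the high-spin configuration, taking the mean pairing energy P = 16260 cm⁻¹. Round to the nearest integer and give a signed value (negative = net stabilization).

phen is neutral, so the +3 overall charge sits on Co: oxidation state +3.
Co sits in group 9; removing 3 electrons leaves Co³⁺ with 9 − 3 = 6 d electrons.
Configuration: t₂g⁶ eg⁰.
Orbital CFSE = 6(-0.4) + 0(0.6) = -2.4Δo = -2.4 × 25975 = -62340 cm⁻¹.
Relative to high-spin t₂g⁴ eg² (1 paired), the low-spin configuration has 2 additional pairs, contributing +2 × 16260 = +32520 cm⁻¹.
Overall CFSE = -62340 + 32520 = -29820 cm⁻¹.

-29820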